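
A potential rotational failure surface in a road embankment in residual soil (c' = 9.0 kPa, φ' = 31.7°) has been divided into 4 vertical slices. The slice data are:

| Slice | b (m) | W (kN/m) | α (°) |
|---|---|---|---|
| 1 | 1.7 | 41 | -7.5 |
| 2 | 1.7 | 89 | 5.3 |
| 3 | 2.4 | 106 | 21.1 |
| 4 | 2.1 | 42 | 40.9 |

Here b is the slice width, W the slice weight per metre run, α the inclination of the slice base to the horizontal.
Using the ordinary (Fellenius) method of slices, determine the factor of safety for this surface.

Ordinary method of slices: FS = Σ[c'·Δl_i + (W_i cosα_i)·tanφ'] / Σ W_i sinα_i, with Δl_i = b_i / cosα_i.
Slice 1: Δl = 1.7/cos(-7.5°) = 1.715 m; N'_1 = 41·cos(-7.5°) = 40.6; c'Δl = 15.43; W sinα = -5.4
Slice 2: Δl = 1.7/cos5.3° = 1.707 m; N'_2 = 89·cos5.3° = 88.6; c'Δl = 15.37; W sinα = 8.2
Slice 3: Δl = 2.4/cos21.1° = 2.572 m; N'_3 = 106·cos21.1° = 98.9; c'Δl = 23.15; W sinα = 38.2
Slice 4: Δl = 2.1/cos40.9° = 2.778 m; N'_4 = 42·cos40.9° = 31.7; c'Δl = 25.00; W sinα = 27.5
Σc'Δl = 79.0 kN/m; ΣN' = 259.9 kN/m; ΣW sinα = 68.5 kN/m
Resisting = 79.0 + 259.9·tan31.7° = 79.0 + 160.5 = 239.5 kN/m
FS = 239.5 / 68.5 = 3.495

FS = 3.49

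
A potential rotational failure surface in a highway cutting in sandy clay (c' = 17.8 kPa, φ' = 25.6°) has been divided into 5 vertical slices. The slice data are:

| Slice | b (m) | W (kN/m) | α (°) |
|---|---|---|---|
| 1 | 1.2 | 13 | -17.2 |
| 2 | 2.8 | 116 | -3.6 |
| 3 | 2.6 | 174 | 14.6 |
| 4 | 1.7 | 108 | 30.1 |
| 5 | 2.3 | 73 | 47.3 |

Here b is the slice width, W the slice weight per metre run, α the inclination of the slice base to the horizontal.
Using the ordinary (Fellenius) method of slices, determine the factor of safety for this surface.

Ordinary method of slices: FS = Σ[c'·Δl_i + (W_i cosα_i)·tanφ'] / Σ W_i sinα_i, with Δl_i = b_i / cosα_i.
Slice 1: Δl = 1.2/cos(-17.2°) = 1.256 m; N'_1 = 13·cos(-17.2°) = 12.4; c'Δl = 22.36; W sinα = -3.8
Slice 2: Δl = 2.8/cos(-3.6°) = 2.806 m; N'_2 = 116·cos(-3.6°) = 115.8; c'Δl = 49.94; W sinα = -7.3
Slice 3: Δl = 2.6/cos14.6° = 2.687 m; N'_3 = 174·cos14.6° = 168.4; c'Δl = 47.82; W sinα = 43.9
Slice 4: Δl = 1.7/cos30.1° = 1.965 m; N'_4 = 108·cos30.1° = 93.4; c'Δl = 34.98; W sinα = 54.2
Slice 5: Δl = 2.3/cos47.3° = 3.392 m; N'_5 = 73·cos47.3° = 49.5; c'Δl = 60.37; W sinα = 53.6
Σc'Δl = 215.5 kN/m; ΣN' = 439.5 kN/m; ΣW sinα = 140.5 kN/m
Resisting = 215.5 + 439.5·tan25.6° = 215.5 + 210.6 = 426.0 kN/m
FS = 426.0 / 140.5 = 3.031

FS = 3.03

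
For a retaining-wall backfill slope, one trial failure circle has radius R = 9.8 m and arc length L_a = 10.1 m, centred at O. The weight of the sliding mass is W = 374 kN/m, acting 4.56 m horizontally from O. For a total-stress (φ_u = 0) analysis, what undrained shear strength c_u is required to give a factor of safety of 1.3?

FS = c_u·L_a·R / (W·d), so c_u = FS·W·d / (L_a·R).
c_u = 1.3·374·4.56 / (10.10·9.8) = 2217.1 / 98.98 = 22.40 kPa

c_u = 22.4 kPa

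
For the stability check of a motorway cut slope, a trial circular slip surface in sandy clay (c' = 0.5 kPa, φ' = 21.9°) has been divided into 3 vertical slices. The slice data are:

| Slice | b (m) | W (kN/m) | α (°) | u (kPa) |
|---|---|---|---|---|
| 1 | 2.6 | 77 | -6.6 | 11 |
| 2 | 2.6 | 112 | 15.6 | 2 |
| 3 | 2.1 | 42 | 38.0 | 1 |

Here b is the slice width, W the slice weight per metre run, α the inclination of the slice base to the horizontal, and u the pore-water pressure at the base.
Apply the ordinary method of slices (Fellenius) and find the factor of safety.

Ordinary method of slices: FS = Σ[c'·Δl_i + (W_i cosα_i − u_i·Δl_i)·tanφ'] / Σ W_i sinα_i, with Δl_i = b_i / cosα_i.
Slice 1: Δl = 2.6/cos(-6.6°) = 2.617 m; N'_1 = 77·cos(-6.6°) − 11·2.617 = 47.7; c'Δl = 1.31; W sinα = -8.9
Slice 2: Δl = 2.6/cos15.6° = 2.699 m; N'_2 = 112·cos15.6° − 2·2.699 = 102.5; c'Δl = 1.35; W sinα = 30.1
Slice 3: Δl = 2.1/cos38.0° = 2.665 m; N'_3 = 42·cos38.0° − 1·2.665 = 30.4; c'Δl = 1.33; W sinα = 25.9
Σc'Δl = 4.0 kN/m; ΣN' = 180.6 kN/m; ΣW sinα = 47.1 kN/m
Resisting = 4.0 + 180.6·tan21.9° = 4.0 + 72.6 = 76.6 kN/m
FS = 76.6 / 47.1 = 1.625

FS = 1.63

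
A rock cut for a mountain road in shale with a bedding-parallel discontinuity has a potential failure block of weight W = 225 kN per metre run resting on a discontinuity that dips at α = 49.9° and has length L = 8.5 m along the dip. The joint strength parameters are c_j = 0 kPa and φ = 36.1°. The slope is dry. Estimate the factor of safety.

Resolving the block weight along and normal to the plane and applying the Mohr–Coulomb strength on the joint:
N' = W cosα = 225·cos49.9° = 144.9 kN/m
Driving force T = W sinα = 225·sin49.9° = 172.1 kN/m
Resisting force R = c_j·L + N'·tanφ = 0·8.5 + 144.9·tan36.1° = 0.0 + 105.7 = 105.7 kN/m
FS = R / T = 105.7 / 172.1 = 0.614

FS = 0.61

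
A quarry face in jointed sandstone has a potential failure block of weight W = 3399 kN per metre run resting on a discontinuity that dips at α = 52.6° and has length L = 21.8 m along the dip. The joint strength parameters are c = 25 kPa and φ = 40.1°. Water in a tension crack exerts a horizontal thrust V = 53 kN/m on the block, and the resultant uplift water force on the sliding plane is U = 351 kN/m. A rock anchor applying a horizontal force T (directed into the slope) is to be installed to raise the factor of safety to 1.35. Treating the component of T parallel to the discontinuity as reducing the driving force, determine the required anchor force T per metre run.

Resolving forces along and normal to the sliding plane, with the horizontal anchor force T adding T·sinα to the effective normal force and T·cosα acting up the plane against the driving force:
FS = [cL + (W cosα − U − V sinα + T sinα) tanφ] / [W sinα + V cosα − T cosα]
Without the anchor: N' = 1671.4 kN/m, driving T_d = 2732.4 kN/m, resisting R = 25·21.8 + 1671.4·tan40.1° = 1952.4 kN/m, FS = 0.71.
Setting FS = 1.35 and solving for T:
1.35·(2732.4 − T cos52.6°) = 1952.4 + T sin52.6°·tan40.1°
T·(sin52.6°·tan40.1° + 1.35·cos52.6°) = 1.35·2732.4 − 1952.4
T·(0.7944·0.8421 + 1.35·0.6074) = 3688.7 − 1952.4 = 1736.3
T·1.4889 = 1736.3
T = 1166.2 kN/m

T = 1166 kN/m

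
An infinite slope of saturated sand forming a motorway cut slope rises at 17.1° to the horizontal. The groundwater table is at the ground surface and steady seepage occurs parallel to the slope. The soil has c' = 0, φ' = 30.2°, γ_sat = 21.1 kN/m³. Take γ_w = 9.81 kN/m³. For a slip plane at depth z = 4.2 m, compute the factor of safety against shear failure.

FS = 1.01

With seepage parallel to the slope and the water table at the surface, the effective normal stress on the slip plane uses the buoyant unit weight γ' = γ_sat − γ_w while the driving shear stress uses γ_sat:
FS = [c' + γ' z cos²β tanφ'] / [γ_sat z sinβ cosβ]
(For c' = 0 this reduces to FS = (γ'/γ_sat)·tanφ'/tanβ.)
γ' = 21.1 − 9.81 = 11.29 kN/m³
Numerator = 0.0 + 11.29·4.2·cos²17.1°·tan30.2° = 0.0 + 11.29·4.2·0.9135·0.5820 = 25.212 kPa
Denominator = 21.1·4.2·sin17.1°·cos17.1° = 21.1·4.2·0.2940·0.9558 = 24.906 kPa
FS = 25.212 / 24.906 = 1.012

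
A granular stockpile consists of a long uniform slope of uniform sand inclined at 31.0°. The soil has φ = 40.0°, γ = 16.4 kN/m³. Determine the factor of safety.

For a dry cohesionless infinite slope the factor of safety is FS = tanφ / tanβ.
FS = tan40.0° / tan31.0° = 0.8391 / 0.6009 = 1.396

FS = 1.40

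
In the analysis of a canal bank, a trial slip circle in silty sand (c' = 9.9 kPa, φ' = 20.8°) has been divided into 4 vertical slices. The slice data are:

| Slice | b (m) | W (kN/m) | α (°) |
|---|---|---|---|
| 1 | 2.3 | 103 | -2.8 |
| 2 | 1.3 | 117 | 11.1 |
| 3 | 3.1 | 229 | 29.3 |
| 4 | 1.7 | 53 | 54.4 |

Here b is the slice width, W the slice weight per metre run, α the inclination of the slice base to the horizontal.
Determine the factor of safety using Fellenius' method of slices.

Ordinary method of slices: FS = Σ[c'·Δl_i + (W_i cosα_i)·tanφ'] / Σ W_i sinα_i, with Δl_i = b_i / cosα_i.
Slice 1: Δl = 2.3/cos(-2.8°) = 2.303 m; N'_1 = 103·cos(-2.8°) = 102.9; c'Δl = 22.80; W sinα = -5.0
Slice 2: Δl = 1.3/cos11.1° = 1.325 m; N'_2 = 117·cos11.1° = 114.8; c'Δl = 13.12; W sinα = 22.5
Slice 3: Δl = 3.1/cos29.3° = 3.555 m; N'_3 = 229·cos29.3° = 199.7; c'Δl = 35.19; W sinα = 112.1
Slice 4: Δl = 1.7/cos54.4° = 2.920 m; N'_4 = 53·cos54.4° = 30.9; c'Δl = 28.91; W sinα = 43.1
Σc'Δl = 100.0 kN/m; ΣN' = 448.2 kN/m; ΣW sinα = 172.7 kN/m
Resisting = 100.0 + 448.2·tan20.8° = 100.0 + 170.3 = 270.3 kN/m
FS = 270.3 / 172.7 = 1.565

FS = 1.57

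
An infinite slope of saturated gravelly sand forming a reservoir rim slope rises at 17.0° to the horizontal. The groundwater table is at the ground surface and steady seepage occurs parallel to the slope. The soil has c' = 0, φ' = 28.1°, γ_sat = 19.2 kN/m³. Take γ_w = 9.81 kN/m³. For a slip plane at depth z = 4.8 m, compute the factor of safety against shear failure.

FS = 0.85

With seepage parallel to the slope and the water table at the surface, the effective normal stress on the slip plane uses the buoyant unit weight γ' = γ_sat − γ_w while the driving shear stress uses γ_sat:
FS = [c' + γ' z cos²β tanφ'] / [γ_sat z sinβ cosβ]
(For c' = 0 this reduces to FS = (γ'/γ_sat)·tanφ'/tanβ.)
γ' = 19.2 − 9.81 = 9.39 kN/m³
Numerator = 0.0 + 9.39·4.8·cos²17.0°·tan28.1° = 0.0 + 9.39·4.8·0.9145·0.5340 = 22.009 kPa
Denominator = 19.2·4.8·sin17.0°·cos17.0° = 19.2·4.8·0.2924·0.9563 = 25.768 kPa
FS = 22.009 / 25.768 = 0.854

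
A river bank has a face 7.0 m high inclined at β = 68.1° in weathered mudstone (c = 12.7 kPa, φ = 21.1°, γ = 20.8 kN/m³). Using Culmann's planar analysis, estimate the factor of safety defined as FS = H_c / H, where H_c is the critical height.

H_c = (4c/γ) · sinβ cosφ / [1 − cos(β − φ)]
    = (4·12.7/20.8) · sin68.1°·cos21.1° / [1 − cos47.0°]
    = 2.442 · 0.8656 / 0.3180 = 6.65 m
FS = H_c / H = 6.65 / 7.0 = 0.950

FS = 0.95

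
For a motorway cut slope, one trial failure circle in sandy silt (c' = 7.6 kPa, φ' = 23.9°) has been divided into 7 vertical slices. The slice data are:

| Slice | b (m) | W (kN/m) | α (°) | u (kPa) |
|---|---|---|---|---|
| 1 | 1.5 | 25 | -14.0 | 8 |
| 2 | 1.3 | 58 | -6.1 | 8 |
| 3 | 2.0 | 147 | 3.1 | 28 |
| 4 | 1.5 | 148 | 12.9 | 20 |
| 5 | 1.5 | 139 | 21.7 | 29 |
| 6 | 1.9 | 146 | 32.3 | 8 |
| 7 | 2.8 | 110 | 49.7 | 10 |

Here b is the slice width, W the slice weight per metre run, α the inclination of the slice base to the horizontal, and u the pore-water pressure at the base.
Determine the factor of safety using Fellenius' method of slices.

Ordinary method of slices: FS = Σ[c'·Δl_i + (W_i cosα_i − u_i·Δl_i)·tanφ'] / Σ W_i sinα_i, with Δl_i = b_i / cosα_i.
Slice 1: Δl = 1.5/cos(-14.0°) = 1.546 m; N'_1 = 25·cos(-14.0°) − 8·1.546 = 11.9; c'Δl = 11.75; W sinα = -6.0
Slice 2: Δl = 1.3/cos(-6.1°) = 1.307 m; N'_2 = 58·cos(-6.1°) − 8·1.307 = 47.2; c'Δl = 9.94; W sinα = -6.2
Slice 3: Δl = 2.0/cos3.1° = 2.003 m; N'_3 = 147·cos3.1° − 28·2.003 = 90.7; c'Δl = 15.22; W sinα = 7.9
Slice 4: Δl = 1.5/cos12.9° = 1.539 m; N'_4 = 148·cos12.9° − 20·1.539 = 113.5; c'Δl = 11.70; W sinα = 33.0
Slice 5: Δl = 1.5/cos21.7° = 1.614 m; N'_5 = 139·cos21.7° − 29·1.614 = 82.3; c'Δl = 12.27; W sinα = 51.4
Slice 6: Δl = 1.9/cos32.3° = 2.248 m; N'_6 = 146·cos32.3° − 8·2.248 = 105.4; c'Δl = 17.08; W sinα = 78.0
Slice 7: Δl = 2.8/cos49.7° = 4.329 m; N'_7 = 110·cos49.7° − 10·4.329 = 27.9; c'Δl = 32.90; W sinα = 83.9
Σc'Δl = 110.9 kN/m; ΣN' = 478.9 kN/m; ΣW sinα = 242.1 kN/m
Resisting = 110.9 + 478.9·tan23.9° = 110.9 + 212.2 = 323.1 kN/m
FS = 323.1 / 242.1 = 1.335

FS = 1.33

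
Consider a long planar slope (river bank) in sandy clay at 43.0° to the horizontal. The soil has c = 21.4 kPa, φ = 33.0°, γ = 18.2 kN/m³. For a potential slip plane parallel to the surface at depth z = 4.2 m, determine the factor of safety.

FS = 1.26

For an infinite slope with a slip plane parallel to the surface (no pore pressure): FS = [c + γz cos²β tanφ] / [γz sinβ cosβ].
γz = 18.2·4.2 = 76.44 kN/m²
Numerator = 21.4 + 76.44·cos²43.0°·tan33.0° = 21.4 + 76.44·0.5349·0.6494 = 47.952 kPa
Denominator = 76.44·sin43.0°·cos43.0° = 76.44·0.6820·0.7314 = 38.127 kPa
FS = 47.952 / 38.127 = 1.258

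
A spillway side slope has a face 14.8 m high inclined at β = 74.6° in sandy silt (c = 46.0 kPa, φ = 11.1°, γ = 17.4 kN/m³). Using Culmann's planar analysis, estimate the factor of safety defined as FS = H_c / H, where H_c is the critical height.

H_c = (4c/γ) · sinβ cosφ / [1 − cos(β − φ)]
    = (4·46.0/17.4) · sin74.6°·cos11.1° / [1 − cos63.5°]
    = 10.575 · 0.9461 / 0.5538 = 18.06 m
FS = H_c / H = 18.06 / 14.8 = 1.221

FS = 1.22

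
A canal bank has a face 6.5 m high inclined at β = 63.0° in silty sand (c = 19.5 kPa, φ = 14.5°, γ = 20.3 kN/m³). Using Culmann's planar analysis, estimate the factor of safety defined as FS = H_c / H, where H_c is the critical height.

FS = 1.51

H_c = (4c/γ) · sinβ cosφ / [1 − cos(β − φ)]
    = (4·19.5/20.3) · sin63.0°·cos14.5° / [1 − cos48.5°]
    = 3.842 · 0.8626 / 0.3374 = 9.82 m
FS = H_c / H = 9.82 / 6.5 = 1.511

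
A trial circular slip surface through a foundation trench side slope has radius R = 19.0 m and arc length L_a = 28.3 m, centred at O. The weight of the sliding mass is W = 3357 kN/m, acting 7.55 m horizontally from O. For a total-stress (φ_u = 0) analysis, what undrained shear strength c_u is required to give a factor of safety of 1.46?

FS = c_u·L_a·R / (W·d), so c_u = FS·W·d / (L_a·R).
c_u = 1.46·3357·7.55 / (28.30·19.0) = 37004.2 / 537.70 = 68.82 kPa

c_u = 68.8 kPa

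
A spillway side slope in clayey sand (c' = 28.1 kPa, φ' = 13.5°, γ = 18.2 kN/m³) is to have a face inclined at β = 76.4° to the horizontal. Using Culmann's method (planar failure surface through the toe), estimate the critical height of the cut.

Culmann's analysis gives the critical failure plane at α_cr = (β + φ')/2 = (76.4 + 13.5)/2 = 45.0°, and the critical height
H_c = (4c'/γ) · sinβ cosφ' / [1 − cos(β − φ')]
    = (4·28.1/18.2) · sin76.4°·cos13.5° / [1 − cos(62.9°)]
    = 6.176 · 0.9720·0.9724 / [1 − 0.4555]
    = 6.176 · 0.9451 / 0.5445
    = 10.72 m

H_c = 10.72 m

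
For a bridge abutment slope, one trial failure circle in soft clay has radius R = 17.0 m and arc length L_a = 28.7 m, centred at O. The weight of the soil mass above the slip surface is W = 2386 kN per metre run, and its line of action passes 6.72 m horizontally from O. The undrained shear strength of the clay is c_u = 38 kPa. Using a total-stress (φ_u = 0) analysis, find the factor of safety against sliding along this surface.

Taking moments about the centre O, the resisting moment is provided by the undrained shear strength acting along the arc:
M_R = c_u·L_a·R = 38·28.70·17.0 = 18540.2 kN·m/m
M_D = W·d = 2386·6.72 = 16033.9 kN·m/m
FS = M_R / M_D = 18540.2 / 16033.9 = 1.156

FS = 1.16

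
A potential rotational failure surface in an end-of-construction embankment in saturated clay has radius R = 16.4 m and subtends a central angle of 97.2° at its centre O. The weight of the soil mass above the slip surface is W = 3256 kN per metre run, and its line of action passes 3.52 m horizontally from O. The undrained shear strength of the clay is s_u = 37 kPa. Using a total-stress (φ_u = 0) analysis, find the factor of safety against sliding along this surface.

Taking moments about the centre O, the resisting moment is provided by the undrained shear strength acting along the arc:
Arc length L_a = R·θ = 16.4·(97.2°·π/180) = 16.4·1.6965 = 27.82 m
M_R = s_u·L_a·R = 37·27.82·16.4 = 16882.4 kN·m/m
M_D = W·d = 3256·3.52 = 11461.1 kN·m/m
FS = M_R / M_D = 16882.4 / 11461.1 = 1.473

FS = 1.47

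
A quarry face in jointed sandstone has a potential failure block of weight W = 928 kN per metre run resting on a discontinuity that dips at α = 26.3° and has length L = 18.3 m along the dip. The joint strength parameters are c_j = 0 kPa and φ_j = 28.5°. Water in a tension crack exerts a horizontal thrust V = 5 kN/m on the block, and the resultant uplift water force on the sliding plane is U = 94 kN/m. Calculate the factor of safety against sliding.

Resolving the block weight along and normal to the plane and applying the Mohr–Coulomb strength on the joint:
N' = W cosα − U − V sinα = 928·cos26.3° − 94 − 5·sin26.3° = 735.7 kN/m
Driving force T = W sinα + V cosα = 928·sin26.3° + 5·cos26.3° = 415.7 kN/m
Resisting force R = c_j·L + N'·tanφ_j = 0·18.3 + 735.7·tan28.5° = 0.0 + 399.5 = 399.5 kN/m
FS = R / T = 399.5 / 415.7 = 0.961

FS = 0.96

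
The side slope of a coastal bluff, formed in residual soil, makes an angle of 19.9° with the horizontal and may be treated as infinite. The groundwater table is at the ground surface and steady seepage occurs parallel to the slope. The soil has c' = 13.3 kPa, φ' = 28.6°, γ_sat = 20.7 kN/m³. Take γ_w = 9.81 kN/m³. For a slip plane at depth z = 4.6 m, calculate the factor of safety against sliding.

FS = 1.23

With seepage parallel to the slope and the water table at the surface, the effective normal stress on the slip plane uses the buoyant unit weight γ' = γ_sat − γ_w while the driving shear stress uses γ_sat:
FS = [c' + γ' z cos²β tanφ'] / [γ_sat z sinβ cosβ]
γ' = 20.7 − 9.81 = 10.89 kN/m³
Numerator = 13.3 + 10.89·4.6·cos²19.9°·tan28.6° = 13.3 + 10.89·4.6·0.8841·0.5452 = 37.448 kPa
Denominator = 20.7·4.6·sin19.9°·cos19.9° = 20.7·4.6·0.3404·0.9403 = 30.476 kPa
FS = 37.448 / 30.476 = 1.229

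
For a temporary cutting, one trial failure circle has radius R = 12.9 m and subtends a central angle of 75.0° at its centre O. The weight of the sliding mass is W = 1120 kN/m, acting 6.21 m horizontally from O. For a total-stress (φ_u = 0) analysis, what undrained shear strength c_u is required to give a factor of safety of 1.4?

c_u = 44.7 kPa

FS = c_u·L_a·R / (W·d), so c_u = FS·W·d / (L_a·R).
Arc length L_a = R·θ = 12.9·(75.0°·π/180) = 12.9·1.3090 = 16.89 m
c_u = 1.4·1120·6.21 / (16.89·12.9) = 9737.3 / 217.83 = 44.70 kPa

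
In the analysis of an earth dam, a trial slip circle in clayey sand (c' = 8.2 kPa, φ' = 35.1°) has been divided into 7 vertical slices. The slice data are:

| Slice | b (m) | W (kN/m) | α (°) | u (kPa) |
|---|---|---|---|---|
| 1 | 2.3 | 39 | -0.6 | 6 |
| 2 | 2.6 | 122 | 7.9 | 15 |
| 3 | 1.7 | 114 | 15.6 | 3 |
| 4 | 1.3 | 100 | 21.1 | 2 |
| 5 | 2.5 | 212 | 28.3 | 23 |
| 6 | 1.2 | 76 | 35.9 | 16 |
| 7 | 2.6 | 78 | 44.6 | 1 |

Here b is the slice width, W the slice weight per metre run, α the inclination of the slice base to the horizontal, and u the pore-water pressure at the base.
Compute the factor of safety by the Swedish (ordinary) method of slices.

FS = 1.74

Ordinary method of slices: FS = Σ[c'·Δl_i + (W_i cosα_i − u_i·Δl_i)·tanφ'] / Σ W_i sinα_i, with Δl_i = b_i / cosα_i.
Slice 1: Δl = 2.3/cos(-0.6°) = 2.300 m; N'_1 = 39·cos(-0.6°) − 6·2.300 = 25.2; c'Δl = 18.86; W sinα = -0.4
Slice 2: Δl = 2.6/cos7.9° = 2.625 m; N'_2 = 122·cos7.9° − 15·2.625 = 81.5; c'Δl = 21.52; W sinα = 16.8
Slice 3: Δl = 1.7/cos15.6° = 1.765 m; N'_3 = 114·cos15.6° − 3·1.765 = 104.5; c'Δl = 14.47; W sinα = 30.7
Slice 4: Δl = 1.3/cos21.1° = 1.393 m; N'_4 = 100·cos21.1° − 2·1.393 = 90.5; c'Δl = 11.43; W sinα = 36.0
Slice 5: Δl = 2.5/cos28.3° = 2.839 m; N'_5 = 212·cos28.3° − 23·2.839 = 121.4; c'Δl = 23.28; W sinα = 100.5
Slice 6: Δl = 1.2/cos35.9° = 1.481 m; N'_6 = 76·cos35.9° − 16·1.481 = 37.9; c'Δl = 12.15; W sinα = 44.6
Slice 7: Δl = 2.6/cos44.6° = 3.652 m; N'_7 = 78·cos44.6° − 1·3.652 = 51.9; c'Δl = 29.94; W sinα = 54.8
Σc'Δl = 131.7 kN/m; ΣN' = 512.8 kN/m; ΣW sinα = 282.9 kN/m
Resisting = 131.7 + 512.8·tan35.1° = 131.7 + 360.4 = 492.0 kN/m
FS = 492.0 / 282.9 = 1.740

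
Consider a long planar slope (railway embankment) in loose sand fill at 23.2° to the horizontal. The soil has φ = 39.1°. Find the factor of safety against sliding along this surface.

For a dry cohesionless infinite slope the factor of safety is FS = tanφ / tanβ.
FS = tan39.1° / tan23.2° = 0.8127 / 0.4286 = 1.896

FS = 1.90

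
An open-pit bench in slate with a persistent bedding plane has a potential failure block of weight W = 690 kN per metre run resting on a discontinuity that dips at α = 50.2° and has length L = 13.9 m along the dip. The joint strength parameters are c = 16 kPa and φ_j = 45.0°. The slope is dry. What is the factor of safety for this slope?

FS = 1.25

Resolving the block weight along and normal to the plane and applying the Mohr–Coulomb strength on the joint:
N' = W cosα = 690·cos50.2° = 441.7 kN/m
Driving force T = W sinα = 690·sin50.2° = 530.1 kN/m
Resisting force R = c·L + N'·tanφ_j = 16·13.9 + 441.7·tan45.0° = 222.4 + 441.7 = 664.1 kN/m
FS = R / T = 664.1 / 530.1 = 1.253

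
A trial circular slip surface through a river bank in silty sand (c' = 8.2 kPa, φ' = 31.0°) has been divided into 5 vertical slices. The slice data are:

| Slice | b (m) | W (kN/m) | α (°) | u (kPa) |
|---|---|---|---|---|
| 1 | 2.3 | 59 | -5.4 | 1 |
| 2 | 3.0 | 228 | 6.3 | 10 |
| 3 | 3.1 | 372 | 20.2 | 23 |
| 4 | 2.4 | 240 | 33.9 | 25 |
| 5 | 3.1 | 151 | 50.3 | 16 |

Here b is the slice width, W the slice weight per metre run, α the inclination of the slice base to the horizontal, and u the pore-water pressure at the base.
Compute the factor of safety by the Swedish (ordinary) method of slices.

FS = 1.35

Ordinary method of slices: FS = Σ[c'·Δl_i + (W_i cosα_i − u_i·Δl_i)·tanφ'] / Σ W_i sinα_i, with Δl_i = b_i / cosα_i.
Slice 1: Δl = 2.3/cos(-5.4°) = 2.310 m; N'_1 = 59·cos(-5.4°) − 1·2.310 = 56.4; c'Δl = 18.94; W sinα = -5.6
Slice 2: Δl = 3.0/cos6.3° = 3.018 m; N'_2 = 228·cos6.3° − 10·3.018 = 196.4; c'Δl = 24.75; W sinα = 25.0
Slice 3: Δl = 3.1/cos20.2° = 3.303 m; N'_3 = 372·cos20.2° − 23·3.303 = 273.1; c'Δl = 27.09; W sinα = 128.5
Slice 4: Δl = 2.4/cos33.9° = 2.892 m; N'_4 = 240·cos33.9° − 25·2.892 = 126.9; c'Δl = 23.71; W sinα = 133.9
Slice 5: Δl = 3.1/cos50.3° = 4.853 m; N'_5 = 151·cos50.3° − 16·4.853 = 18.8; c'Δl = 39.80; W sinα = 116.2
Σc'Δl = 134.3 kN/m; ΣN' = 671.7 kN/m; ΣW sinα = 398.0 kN/m
Resisting = 134.3 + 671.7·tan31.0° = 134.3 + 403.6 = 537.9 kN/m
FS = 537.9 / 398.0 = 1.352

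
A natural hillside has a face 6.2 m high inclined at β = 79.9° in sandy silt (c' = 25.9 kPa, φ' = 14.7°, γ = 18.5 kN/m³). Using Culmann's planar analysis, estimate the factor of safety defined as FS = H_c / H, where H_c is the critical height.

H_c = (4c'/γ) · sinβ cosφ' / [1 − cos(β − φ')]
    = (4·25.9/18.5) · sin79.9°·cos14.7° / [1 − cos65.2°]
    = 5.600 · 0.9523 / 0.5805 = 9.19 m
FS = H_c / H = 9.19 / 6.2 = 1.482

FS = 1.48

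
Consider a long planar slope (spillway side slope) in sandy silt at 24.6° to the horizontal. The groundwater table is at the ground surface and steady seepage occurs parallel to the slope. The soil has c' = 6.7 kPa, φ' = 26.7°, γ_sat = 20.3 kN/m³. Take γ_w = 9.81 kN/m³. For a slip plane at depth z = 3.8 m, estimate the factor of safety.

With seepage parallel to the slope and the water table at the surface, the effective normal stress on the slip plane uses the buoyant unit weight γ' = γ_sat − γ_w while the driving shear stress uses γ_sat:
FS = [c' + γ' z cos²β tanφ'] / [γ_sat z sinβ cosβ]
γ' = 20.3 − 9.81 = 10.49 kN/m³
Numerator = 6.7 + 10.49·3.8·cos²24.6°·tan26.7° = 6.7 + 10.49·3.8·0.8267·0.5029 = 23.274 kPa
Denominator = 20.3·3.8·sin24.6°·cos24.6° = 20.3·3.8·0.4163·0.9092 = 29.197 kPa
FS = 23.274 / 29.197 = 0.797

FS = 0.80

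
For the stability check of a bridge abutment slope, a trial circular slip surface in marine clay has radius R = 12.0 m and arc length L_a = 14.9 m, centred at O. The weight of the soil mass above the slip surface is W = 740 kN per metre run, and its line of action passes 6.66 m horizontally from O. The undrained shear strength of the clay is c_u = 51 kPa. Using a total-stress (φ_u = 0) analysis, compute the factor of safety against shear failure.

Taking moments about the centre O, the resisting moment is provided by the undrained shear strength acting along the arc:
M_R = c_u·L_a·R = 51·14.90·12.0 = 9118.8 kN·m/m
M_D = W·d = 740·6.66 = 4928.4 kN·m/m
FS = M_R / M_D = 9118.8 / 4928.4 = 1.850

FS = 1.85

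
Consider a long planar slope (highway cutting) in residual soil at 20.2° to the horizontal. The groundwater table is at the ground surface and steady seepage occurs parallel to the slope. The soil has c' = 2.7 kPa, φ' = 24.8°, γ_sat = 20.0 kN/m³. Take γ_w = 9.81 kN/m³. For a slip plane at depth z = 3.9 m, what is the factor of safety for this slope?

FS = 0.75

With seepage parallel to the slope and the water table at the surface, the effective normal stress on the slip plane uses the buoyant unit weight γ' = γ_sat − γ_w while the driving shear stress uses γ_sat:
FS = [c' + γ' z cos²β tanφ'] / [γ_sat z sinβ cosβ]
γ' = 20.0 − 9.81 = 10.19 kN/m³
Numerator = 2.7 + 10.19·3.9·cos²20.2°·tan24.8° = 2.7 + 10.19·3.9·0.8808·0.4621 = 18.873 kPa
Denominator = 20.0·3.9·sin20.2°·cos20.2° = 20.0·3.9·0.3453·0.9385 = 25.277 kPa
FS = 18.873 / 25.277 = 0.747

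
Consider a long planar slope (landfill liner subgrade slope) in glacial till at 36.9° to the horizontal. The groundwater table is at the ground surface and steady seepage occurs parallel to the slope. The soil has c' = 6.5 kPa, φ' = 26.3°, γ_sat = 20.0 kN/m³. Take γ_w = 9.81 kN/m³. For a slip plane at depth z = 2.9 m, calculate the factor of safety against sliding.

FS = 0.57

With seepage parallel to the slope and the water table at the surface, the effective normal stress on the slip plane uses the buoyant unit weight γ' = γ_sat − γ_w while the driving shear stress uses γ_sat:
FS = [c' + γ' z cos²β tanφ'] / [γ_sat z sinβ cosβ]
γ' = 20.0 − 9.81 = 10.19 kN/m³
Numerator = 6.5 + 10.19·2.9·cos²36.9°·tan26.3° = 6.5 + 10.19·2.9·0.6395·0.4942 = 15.840 kPa
Denominator = 20.0·2.9·sin36.9°·cos36.9° = 20.0·2.9·0.6004·0.7997 = 27.849 kPa
FS = 15.840 / 27.849 = 0.569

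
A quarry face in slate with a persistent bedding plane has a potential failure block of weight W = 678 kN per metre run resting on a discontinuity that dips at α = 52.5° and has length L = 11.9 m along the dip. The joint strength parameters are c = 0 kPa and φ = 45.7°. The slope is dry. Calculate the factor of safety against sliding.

FS = 0.79

Resolving the block weight along and normal to the plane and applying the Mohr–Coulomb strength on the joint:
N' = W cosα = 678·cos52.5° = 412.7 kN/m
Driving force T = W sinα = 678·sin52.5° = 537.9 kN/m
Resisting force R = c·L + N'·tanφ = 0·11.9 + 412.7·tan45.7° = 0.0 + 423.0 = 423.0 kN/m
FS = R / T = 423.0 / 537.9 = 0.786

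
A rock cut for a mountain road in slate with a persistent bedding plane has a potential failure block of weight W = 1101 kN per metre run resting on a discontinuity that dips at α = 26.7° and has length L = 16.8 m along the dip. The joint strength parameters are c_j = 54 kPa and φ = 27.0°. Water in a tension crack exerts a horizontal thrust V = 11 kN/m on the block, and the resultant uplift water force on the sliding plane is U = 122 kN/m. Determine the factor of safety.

FS = 2.66

Resolving the block weight along and normal to the plane and applying the Mohr–Coulomb strength on the joint:
N' = W cosα − U − V sinα = 1101·cos26.7° − 122 − 11·sin26.7° = 856.7 kN/m
Driving force T = W sinα + V cosα = 1101·sin26.7° + 11·cos26.7° = 504.5 kN/m
Resisting force R = c_j·L + N'·tanφ = 54·16.8 + 856.7·tan27.0° = 907.2 + 436.5 = 1343.7 kN/m
FS = R / T = 1343.7 / 504.5 = 2.663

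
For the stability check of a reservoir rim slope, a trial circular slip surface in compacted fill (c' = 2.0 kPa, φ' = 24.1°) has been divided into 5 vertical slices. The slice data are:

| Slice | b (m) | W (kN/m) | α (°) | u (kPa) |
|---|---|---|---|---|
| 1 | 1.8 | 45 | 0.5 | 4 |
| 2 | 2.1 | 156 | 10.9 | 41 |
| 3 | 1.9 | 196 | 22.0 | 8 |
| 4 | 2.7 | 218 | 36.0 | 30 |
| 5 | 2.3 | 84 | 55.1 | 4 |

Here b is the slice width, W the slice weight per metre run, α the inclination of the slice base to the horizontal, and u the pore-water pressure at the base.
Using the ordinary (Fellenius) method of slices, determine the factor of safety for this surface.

FS = 0.65

Ordinary method of slices: FS = Σ[c'·Δl_i + (W_i cosα_i − u_i·Δl_i)·tanφ'] / Σ W_i sinα_i, with Δl_i = b_i / cosα_i.
Slice 1: Δl = 1.8/cos0.5° = 1.800 m; N'_1 = 45·cos0.5° − 4·1.800 = 37.8; c'Δl = 3.60; W sinα = 0.4
Slice 2: Δl = 2.1/cos10.9° = 2.139 m; N'_2 = 156·cos10.9° − 41·2.139 = 65.5; c'Δl = 4.28; W sinα = 29.5
Slice 3: Δl = 1.9/cos22.0° = 2.049 m; N'_3 = 196·cos22.0° − 8·2.049 = 165.3; c'Δl = 4.10; W sinα = 73.4
Slice 4: Δl = 2.7/cos36.0° = 3.337 m; N'_4 = 218·cos36.0° − 30·3.337 = 76.2; c'Δl = 6.67; W sinα = 128.1
Slice 5: Δl = 2.3/cos55.1° = 4.020 m; N'_5 = 84·cos55.1° − 4·4.020 = 32.0; c'Δl = 8.04; W sinα = 68.9
Σc'Δl = 26.7 kN/m; ΣN' = 376.9 kN/m; ΣW sinα = 300.3 kN/m
Resisting = 26.7 + 376.9·tan24.1° = 26.7 + 168.6 = 195.3 kN/m
FS = 195.3 / 300.3 = 0.650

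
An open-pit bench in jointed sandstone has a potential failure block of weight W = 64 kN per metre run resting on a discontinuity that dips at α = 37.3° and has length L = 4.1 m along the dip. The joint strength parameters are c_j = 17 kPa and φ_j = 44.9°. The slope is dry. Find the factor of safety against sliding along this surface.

Resolving the block weight along and normal to the plane and applying the Mohr–Coulomb strength on the joint:
N' = W cosα = 64·cos37.3° = 50.9 kN/m
Driving force T = W sinα = 64·sin37.3° = 38.8 kN/m
Resisting force R = c_j·L + N'·tanφ_j = 17·4.1 + 50.9·tan44.9° = 69.7 + 50.7 = 120.4 kN/m
FS = R / T = 120.4 / 38.8 = 3.105

FS = 3.11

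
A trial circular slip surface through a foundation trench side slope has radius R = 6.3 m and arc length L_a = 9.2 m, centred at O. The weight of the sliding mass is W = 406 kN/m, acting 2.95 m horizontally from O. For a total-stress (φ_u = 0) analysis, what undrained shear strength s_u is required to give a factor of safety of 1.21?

FS = s_u·L_a·R / (W·d), so s_u = FS·W·d / (L_a·R).
s_u = 1.21·406·2.95 / (9.20·6.3) = 1449.2 / 57.96 = 25.00 kPa

s_u = 25.0 kPa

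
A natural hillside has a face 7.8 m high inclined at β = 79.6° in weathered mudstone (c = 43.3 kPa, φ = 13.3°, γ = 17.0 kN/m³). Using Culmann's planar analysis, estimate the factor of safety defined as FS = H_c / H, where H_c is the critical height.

FS = 2.09

H_c = (4c/γ) · sinβ cosφ / [1 − cos(β − φ)]
    = (4·43.3/17.0) · sin79.6°·cos13.3° / [1 − cos66.3°]
    = 10.188 · 0.9572 / 0.5981 = 16.31 m
FS = H_c / H = 16.31 / 7.8 = 2.091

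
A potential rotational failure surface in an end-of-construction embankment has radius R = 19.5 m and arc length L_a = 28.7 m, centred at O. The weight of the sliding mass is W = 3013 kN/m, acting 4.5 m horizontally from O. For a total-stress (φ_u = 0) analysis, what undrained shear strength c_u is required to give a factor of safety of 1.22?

FS = c_u·L_a·R / (W·d), so c_u = FS·W·d / (L_a·R).
c_u = 1.22·3013·4.5 / (28.70·19.5) = 16541.4 / 559.65 = 29.56 kPa

c_u = 29.6 kPa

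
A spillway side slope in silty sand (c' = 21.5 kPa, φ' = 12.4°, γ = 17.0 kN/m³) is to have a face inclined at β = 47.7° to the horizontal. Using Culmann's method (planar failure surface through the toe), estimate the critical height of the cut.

H_c = 19.88 m

Culmann's analysis gives the critical failure plane at α_cr = (β + φ')/2 = (47.7 + 12.4)/2 = 30.1°, and the critical height
H_c = (4c'/γ) · sinβ cosφ' / [1 − cos(β − φ')]
    = (4·21.5/17.0) · sin47.7°·cos12.4° / [1 − cos(35.3°)]
    = 5.059 · 0.7396·0.9767 / [1 − 0.8161]
    = 5.059 · 0.7224 / 0.1839
    = 19.88 m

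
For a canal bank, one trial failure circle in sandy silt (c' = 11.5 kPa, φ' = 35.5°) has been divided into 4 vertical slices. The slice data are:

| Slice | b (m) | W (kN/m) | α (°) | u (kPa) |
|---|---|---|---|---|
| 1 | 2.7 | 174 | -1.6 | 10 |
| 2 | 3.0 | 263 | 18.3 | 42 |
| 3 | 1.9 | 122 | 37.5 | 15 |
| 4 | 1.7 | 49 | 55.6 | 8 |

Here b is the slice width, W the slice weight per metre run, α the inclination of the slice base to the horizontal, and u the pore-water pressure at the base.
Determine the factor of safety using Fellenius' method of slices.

Ordinary method of slices: FS = Σ[c'·Δl_i + (W_i cosα_i − u_i·Δl_i)·tanφ'] / Σ W_i sinα_i, with Δl_i = b_i / cosα_i.
Slice 1: Δl = 2.7/cos(-1.6°) = 2.701 m; N'_1 = 174·cos(-1.6°) − 10·2.701 = 146.9; c'Δl = 31.06; W sinα = -4.9
Slice 2: Δl = 3.0/cos18.3° = 3.160 m; N'_2 = 263·cos18.3° − 42·3.160 = 117.0; c'Δl = 36.34; W sinα = 82.6
Slice 3: Δl = 1.9/cos37.5° = 2.395 m; N'_3 = 122·cos37.5° − 15·2.395 = 60.9; c'Δl = 27.54; W sinα = 74.3
Slice 4: Δl = 1.7/cos55.6° = 3.009 m; N'_4 = 49·cos55.6° − 8·3.009 = 3.6; c'Δl = 34.60; W sinα = 40.4
Σc'Δl = 129.5 kN/m; ΣN' = 328.4 kN/m; ΣW sinα = 192.4 kN/m
Resisting = 129.5 + 328.4·tan35.5° = 129.5 + 234.2 = 363.8 kN/m
FS = 363.8 / 192.4 = 1.891

FS = 1.89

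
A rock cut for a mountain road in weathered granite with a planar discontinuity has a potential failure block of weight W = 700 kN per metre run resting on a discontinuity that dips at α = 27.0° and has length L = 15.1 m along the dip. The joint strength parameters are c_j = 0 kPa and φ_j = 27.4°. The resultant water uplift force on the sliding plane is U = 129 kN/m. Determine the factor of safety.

Resolving the block weight along and normal to the plane and applying the Mohr–Coulomb strength on the joint:
N' = W cosα − U = 700·cos27.0° − 129 = 494.7 kN/m
Driving force T = W sinα = 700·sin27.0° = 317.8 kN/m
Resisting force R = c_j·L + N'·tanφ_j = 0·15.1 + 494.7·tan27.4° = 0.0 + 256.4 = 256.4 kN/m
FS = R / T = 256.4 / 317.8 = 0.807

FS = 0.81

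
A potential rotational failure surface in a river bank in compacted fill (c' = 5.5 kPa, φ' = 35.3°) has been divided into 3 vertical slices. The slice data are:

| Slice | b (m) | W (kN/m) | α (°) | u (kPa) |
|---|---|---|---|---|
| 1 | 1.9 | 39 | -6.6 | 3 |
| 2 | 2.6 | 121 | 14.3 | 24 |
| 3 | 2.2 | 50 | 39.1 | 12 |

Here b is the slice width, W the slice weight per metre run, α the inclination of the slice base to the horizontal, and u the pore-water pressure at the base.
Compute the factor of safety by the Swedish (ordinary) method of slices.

Ordinary method of slices: FS = Σ[c'·Δl_i + (W_i cosα_i − u_i·Δl_i)·tanφ'] / Σ W_i sinα_i, with Δl_i = b_i / cosα_i.
Slice 1: Δl = 1.9/cos(-6.6°) = 1.913 m; N'_1 = 39·cos(-6.6°) − 3·1.913 = 33.0; c'Δl = 10.52; W sinα = -4.5
Slice 2: Δl = 2.6/cos14.3° = 2.683 m; N'_2 = 121·cos14.3° − 24·2.683 = 52.9; c'Δl = 14.76; W sinα = 29.9
Slice 3: Δl = 2.2/cos39.1° = 2.835 m; N'_3 = 50·cos39.1° − 12·2.835 = 4.8; c'Δl = 15.59; W sinα = 31.5
Σc'Δl = 40.9 kN/m; ΣN' = 90.6 kN/m; ΣW sinα = 56.9 kN/m
Resisting = 40.9 + 90.6·tan35.3° = 40.9 + 64.2 = 105.0 kN/m
FS = 105.0 / 56.9 = 1.845

FS = 1.84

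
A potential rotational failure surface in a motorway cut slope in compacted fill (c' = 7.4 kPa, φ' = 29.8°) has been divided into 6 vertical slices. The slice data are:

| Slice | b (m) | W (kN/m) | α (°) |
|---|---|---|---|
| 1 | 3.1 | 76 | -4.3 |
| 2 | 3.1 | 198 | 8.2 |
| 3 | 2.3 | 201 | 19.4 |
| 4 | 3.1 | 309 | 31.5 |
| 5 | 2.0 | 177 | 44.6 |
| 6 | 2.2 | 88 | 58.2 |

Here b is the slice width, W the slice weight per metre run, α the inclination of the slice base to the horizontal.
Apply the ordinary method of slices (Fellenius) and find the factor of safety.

Ordinary method of slices: FS = Σ[c'·Δl_i + (W_i cosα_i)·tanφ'] / Σ W_i sinα_i, with Δl_i = b_i / cosα_i.
Slice 1: Δl = 3.1/cos(-4.3°) = 3.109 m; N'_1 = 76·cos(-4.3°) = 75.8; c'Δl = 23.00; W sinα = -5.7
Slice 2: Δl = 3.1/cos8.2° = 3.132 m; N'_2 = 198·cos8.2° = 196.0; c'Δl = 23.18; W sinα = 28.2
Slice 3: Δl = 2.3/cos19.4° = 2.438 m; N'_3 = 201·cos19.4° = 189.6; c'Δl = 18.04; W sinα = 66.8
Slice 4: Δl = 3.1/cos31.5° = 3.636 m; N'_4 = 309·cos31.5° = 263.5; c'Δl = 26.90; W sinα = 161.5
Slice 5: Δl = 2.0/cos44.6° = 2.809 m; N'_5 = 177·cos44.6° = 126.0; c'Δl = 20.79; W sinα = 124.3
Slice 6: Δl = 2.2/cos58.2° = 4.175 m; N'_6 = 88·cos58.2° = 46.4; c'Δl = 30.89; W sinα = 74.8
Σc'Δl = 142.8 kN/m; ΣN' = 897.2 kN/m; ΣW sinα = 449.8 kN/m
Resisting = 142.8 + 897.2·tan29.8° = 142.8 + 513.8 = 656.7 kN/m
FS = 656.7 / 449.8 = 1.460

FS = 1.46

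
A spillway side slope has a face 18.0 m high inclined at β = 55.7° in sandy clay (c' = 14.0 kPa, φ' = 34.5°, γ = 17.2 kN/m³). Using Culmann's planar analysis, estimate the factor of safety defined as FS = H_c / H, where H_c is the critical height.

FS = 1.82

H_c = (4c'/γ) · sinβ cosφ' / [1 − cos(β − φ')]
    = (4·14.0/17.2) · sin55.7°·cos34.5° / [1 − cos21.2°]
    = 3.256 · 0.6808 / 0.0677 = 32.75 m
FS = H_c / H = 32.75 / 18.0 = 1.820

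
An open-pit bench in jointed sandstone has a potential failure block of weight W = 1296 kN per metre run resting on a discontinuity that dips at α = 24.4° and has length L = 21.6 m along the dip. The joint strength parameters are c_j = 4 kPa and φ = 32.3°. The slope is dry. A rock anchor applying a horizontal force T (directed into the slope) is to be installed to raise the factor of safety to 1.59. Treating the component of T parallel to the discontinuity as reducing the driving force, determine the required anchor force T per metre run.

T = 11 kN/m

Resolving forces along and normal to the sliding plane, with the horizontal anchor force T adding T·sinα to the effective normal force and T·cosα acting up the plane against the driving force:
FS = [c_jL + (W cosα + T sinα) tanφ] / [W sinα − T cosα]
Without the anchor: N' = 1180.2 kN/m, driving T_d = 535.4 kN/m, resisting R = 4·21.6 + 1180.2·tan32.3° = 832.5 kN/m, FS = 1.55.
Setting FS = 1.59 and solving for T:
1.59·(535.4 − T cos24.4°) = 832.5 + T sin24.4°·tan32.3°
T·(sin24.4°·tan32.3° + 1.59·cos24.4°) = 1.59·535.4 − 832.5
T·(0.4131·0.6322 + 1.59·0.9107) = 851.3 − 832.5 = 18.7
T·1.7091 = 18.7
T = 11.0 kN/m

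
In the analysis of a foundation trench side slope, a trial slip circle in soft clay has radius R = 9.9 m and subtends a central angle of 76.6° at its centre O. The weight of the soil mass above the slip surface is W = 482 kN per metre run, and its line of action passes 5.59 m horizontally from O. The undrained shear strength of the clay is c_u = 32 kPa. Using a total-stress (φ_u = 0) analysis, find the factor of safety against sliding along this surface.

FS = 1.56

Taking moments about the centre O, the resisting moment is provided by the undrained shear strength acting along the arc:
Arc length L_a = R·θ = 9.9·(76.6°·π/180) = 9.9·1.3369 = 13.24 m
M_R = c_u·L_a·R = 32·13.24·9.9 = 4193.0 kN·m/m
M_D = W·d = 482·5.59 = 2694.4 kN·m/m
FS = M_R / M_D = 4193.0 / 2694.4 = 1.556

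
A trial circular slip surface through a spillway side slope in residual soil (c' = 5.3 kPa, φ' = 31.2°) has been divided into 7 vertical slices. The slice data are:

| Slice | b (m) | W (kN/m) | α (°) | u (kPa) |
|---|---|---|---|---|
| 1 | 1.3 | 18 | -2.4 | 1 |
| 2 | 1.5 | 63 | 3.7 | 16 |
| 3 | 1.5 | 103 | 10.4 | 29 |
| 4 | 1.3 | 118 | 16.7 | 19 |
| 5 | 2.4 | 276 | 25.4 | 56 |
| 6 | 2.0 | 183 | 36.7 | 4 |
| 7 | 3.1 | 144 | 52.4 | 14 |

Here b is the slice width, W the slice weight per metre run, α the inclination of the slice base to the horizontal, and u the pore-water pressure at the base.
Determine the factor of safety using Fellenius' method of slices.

FS = 0.90

Ordinary method of slices: FS = Σ[c'·Δl_i + (W_i cosα_i − u_i·Δl_i)·tanφ'] / Σ W_i sinα_i, with Δl_i = b_i / cosα_i.
Slice 1: Δl = 1.3/cos(-2.4°) = 1.301 m; N'_1 = 18·cos(-2.4°) − 1·1.301 = 16.7; c'Δl = 6.90; W sinα = -0.8
Slice 2: Δl = 1.5/cos3.7° = 1.503 m; N'_2 = 63·cos3.7° − 16·1.503 = 38.8; c'Δl = 7.97; W sinα = 4.1
Slice 3: Δl = 1.5/cos10.4° = 1.525 m; N'_3 = 103·cos10.4° − 29·1.525 = 57.1; c'Δl = 8.08; W sinα = 18.6
Slice 4: Δl = 1.3/cos16.7° = 1.357 m; N'_4 = 118·cos16.7° − 19·1.357 = 87.2; c'Δl = 7.19; W sinα = 33.9
Slice 5: Δl = 2.4/cos25.4° = 2.657 m; N'_5 = 276·cos25.4° − 56·2.657 = 100.5; c'Δl = 14.08; W sinα = 118.4
Slice 6: Δl = 2.0/cos36.7° = 2.494 m; N'_6 = 183·cos36.7° − 4·2.494 = 136.7; c'Δl = 13.22; W sinα = 109.4
Slice 7: Δl = 3.1/cos52.4° = 5.081 m; N'_7 = 144·cos52.4° − 14·5.081 = 16.7; c'Δl = 26.93; W sinα = 114.1
Σc'Δl = 84.4 kN/m; ΣN' = 453.8 kN/m; ΣW sinα = 397.7 kN/m
Resisting = 84.4 + 453.8·tan31.2° = 84.4 + 274.9 = 359.2 kN/m
FS = 359.2 / 397.7 = 0.903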